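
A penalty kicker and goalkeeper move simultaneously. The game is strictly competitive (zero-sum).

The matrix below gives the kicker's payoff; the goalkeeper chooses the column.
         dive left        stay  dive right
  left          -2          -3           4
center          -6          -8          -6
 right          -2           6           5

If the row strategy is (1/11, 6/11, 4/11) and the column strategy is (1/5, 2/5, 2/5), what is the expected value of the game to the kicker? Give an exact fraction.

Against (1/5, 2/5, 2/5), each row's expected payoff is left: 0; center: -34/5; right: 4.
Taking the (1/11, 6/11, 4/11)-weighted average: (1/11)·(0) + (6/11)·(-34/5) + (4/11)·(4) = -124/55.

-124/55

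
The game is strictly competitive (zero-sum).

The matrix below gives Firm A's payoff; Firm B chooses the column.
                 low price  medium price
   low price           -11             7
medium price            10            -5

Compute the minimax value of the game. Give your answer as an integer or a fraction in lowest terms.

5/11

Row minima are -11 and -5, so Firm A's maximin is -5; column maxima are 10 and 7, so Firm B's minimax is 7. These differ, so the equilibrium is in mixed strategies.
Let Firm A play low price with probability p. Firm B is indifferent when −11p + 10(1−p) = 7p − 5(1−p), giving p = 5/11.
Let Firm B play low price with probability q. Firm A is indifferent when −11q + 7(1−q) = 10q − 5(1−q), giving q = 4/11.
The value is -11·(4/11) + (7)·(7/11) = 5/11.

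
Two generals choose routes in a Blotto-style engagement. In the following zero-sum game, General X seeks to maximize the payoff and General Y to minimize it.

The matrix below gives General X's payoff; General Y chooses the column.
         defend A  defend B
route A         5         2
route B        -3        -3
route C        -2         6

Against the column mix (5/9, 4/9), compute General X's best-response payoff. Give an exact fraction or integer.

route A: (5)·(5/9) + (2)·(4/9) = 11/3.
route B: (-3)·(5/9) + (-3)·(4/9) = -3.
route C: (-2)·(5/9) + (6)·(4/9) = 14/9.
The best pure response is route A with expected payoff 11/3.

11/3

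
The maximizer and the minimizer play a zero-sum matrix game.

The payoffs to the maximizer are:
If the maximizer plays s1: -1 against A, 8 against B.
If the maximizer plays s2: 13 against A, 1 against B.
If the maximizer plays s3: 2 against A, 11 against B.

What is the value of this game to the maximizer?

47/7

Row s1 is strictly dominated by row s3, so the maximizer never plays it.
The remaining 2×2 game on (s2, s3) × (A, B) has no saddle point. Let the maximizer play s2 with probability p; indifference gives 13p + 2(1−p) = p + 11(1−p), so p = 3/7.
Similarly the minimizer's optimal q on A is 10/21, and the value is 13·(10/21) + (1)·(11/21) = 47/7.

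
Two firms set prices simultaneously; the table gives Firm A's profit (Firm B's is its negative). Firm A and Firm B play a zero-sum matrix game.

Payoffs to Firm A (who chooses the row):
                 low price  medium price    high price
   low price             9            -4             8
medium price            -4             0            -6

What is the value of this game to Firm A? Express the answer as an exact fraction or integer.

Column low price is strictly dominated by high price for Firm B (it gives Firm A more in every row).
The remaining 2×2 game on (low price, medium price) × (medium price, high price) has no saddle point. Let Firm A play low price with probability p; indifference gives −4p = 8p − 6(1−p), so p = 1/3.
Similarly Firm B's optimal q on medium price is 7/9, and the value is -4·(7/9) + (8)·(2/9) = -4/3.

-4/3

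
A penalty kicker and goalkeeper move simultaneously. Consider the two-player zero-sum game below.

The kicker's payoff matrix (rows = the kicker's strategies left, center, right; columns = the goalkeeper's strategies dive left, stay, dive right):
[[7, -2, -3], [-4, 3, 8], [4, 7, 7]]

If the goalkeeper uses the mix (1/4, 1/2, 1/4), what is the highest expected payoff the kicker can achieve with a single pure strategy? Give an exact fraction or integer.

left: (7)·(1/4) + (-2)·(1/2) + (-3)·(1/4) = 0.
center: (-4)·(1/4) + (3)·(1/2) + (8)·(1/4) = 5/2.
right: (4)·(1/4) + (7)·(1/2) + (7)·(1/4) = 25/4.
The best pure response is right with expected payoff 25/4.

25/4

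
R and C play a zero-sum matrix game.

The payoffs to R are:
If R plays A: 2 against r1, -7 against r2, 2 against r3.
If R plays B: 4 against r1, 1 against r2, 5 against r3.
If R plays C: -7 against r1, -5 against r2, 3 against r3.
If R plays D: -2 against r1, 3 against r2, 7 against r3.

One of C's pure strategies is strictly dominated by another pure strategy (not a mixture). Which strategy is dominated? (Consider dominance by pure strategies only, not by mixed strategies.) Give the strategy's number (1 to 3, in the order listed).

3

C prefers columns that give R less. Compare r3 with r2: -7 < 2, 1 < 5, -5 < 3, 3 < 7.
So r2 strictly dominates r3 for C; r3 is strictly dominated.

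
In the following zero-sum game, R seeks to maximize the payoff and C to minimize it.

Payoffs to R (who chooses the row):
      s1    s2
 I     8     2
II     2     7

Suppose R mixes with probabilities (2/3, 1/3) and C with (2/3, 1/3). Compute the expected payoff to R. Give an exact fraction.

Against (2/3, 1/3), each row's expected payoff is I: 6; II: 11/3.
Taking the (2/3, 1/3)-weighted average: (2/3)·(6) + (1/3)·(11/3) = 47/9.

47/9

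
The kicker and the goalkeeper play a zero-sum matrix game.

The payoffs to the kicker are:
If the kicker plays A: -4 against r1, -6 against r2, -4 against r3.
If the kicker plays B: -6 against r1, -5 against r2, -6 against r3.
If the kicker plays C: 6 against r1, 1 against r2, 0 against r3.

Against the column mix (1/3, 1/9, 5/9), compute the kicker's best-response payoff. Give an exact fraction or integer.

A: (-4)·(1/3) + (-6)·(1/9) + (-4)·(5/9) = -38/9.
B: (-6)·(1/3) + (-5)·(1/9) + (-6)·(5/9) = -53/9.
C: (6)·(1/3) + (1)·(1/9) + (0)·(5/9) = 19/9.
The best pure response is C with expected payoff 19/9.

19/9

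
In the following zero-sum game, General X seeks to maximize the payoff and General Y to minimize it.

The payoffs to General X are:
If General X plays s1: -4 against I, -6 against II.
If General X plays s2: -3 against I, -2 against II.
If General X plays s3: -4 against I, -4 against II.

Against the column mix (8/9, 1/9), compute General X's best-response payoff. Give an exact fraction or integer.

-26/9

s1: (-4)·(8/9) + (-6)·(1/9) = -38/9.
s2: (-3)·(8/9) + (-2)·(1/9) = -26/9.
s3: (-4)·(8/9) + (-4)·(1/9) = -4.
The best pure response is s2 with expected payoff -26/9.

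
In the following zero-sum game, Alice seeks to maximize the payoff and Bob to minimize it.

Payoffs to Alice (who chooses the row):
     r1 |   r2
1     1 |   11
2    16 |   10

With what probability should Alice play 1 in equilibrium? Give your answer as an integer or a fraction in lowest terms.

3/8

Row minima are 1 and 10, so Alice's maximin is 10; column maxima are 16 and 11, so Bob's minimax is 11. These differ, so the equilibrium is in mixed strategies.
Let Alice play 1 with probability p. Bob is indifferent when p + 16(1−p) = 11p + 10(1−p), giving p = 3/8.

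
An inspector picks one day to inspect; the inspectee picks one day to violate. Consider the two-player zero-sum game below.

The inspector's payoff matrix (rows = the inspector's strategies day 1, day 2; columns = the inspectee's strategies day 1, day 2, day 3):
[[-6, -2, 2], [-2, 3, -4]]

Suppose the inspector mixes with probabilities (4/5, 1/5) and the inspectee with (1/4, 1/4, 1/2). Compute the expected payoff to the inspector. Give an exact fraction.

Against (1/4, 1/4, 1/2), each row's expected payoff is day 1: -1; day 2: -7/4.
Taking the (4/5, 1/5)-weighted average: (4/5)·(-1) + (1/5)·(-7/4) = -23/20.

-23/20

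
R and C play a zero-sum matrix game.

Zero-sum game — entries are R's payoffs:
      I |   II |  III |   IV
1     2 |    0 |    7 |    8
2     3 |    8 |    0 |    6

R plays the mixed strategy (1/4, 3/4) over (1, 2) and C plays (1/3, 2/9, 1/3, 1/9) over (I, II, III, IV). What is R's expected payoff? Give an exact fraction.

32/9

Against (1/3, 2/9, 1/3, 1/9), each row's expected payoff is 1: 35/9; 2: 31/9.
Taking the (1/4, 3/4)-weighted average: (1/4)·(35/9) + (3/4)·(31/9) = 32/9.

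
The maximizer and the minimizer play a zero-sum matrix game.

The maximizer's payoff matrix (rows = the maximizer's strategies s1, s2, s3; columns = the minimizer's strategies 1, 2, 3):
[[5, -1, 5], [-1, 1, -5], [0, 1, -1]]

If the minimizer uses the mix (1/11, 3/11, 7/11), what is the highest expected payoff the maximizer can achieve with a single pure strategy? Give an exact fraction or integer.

s1: (5)·(1/11) + (-1)·(3/11) + (5)·(7/11) = 37/11.
s2: (-1)·(1/11) + (1)·(3/11) + (-5)·(7/11) = -3.
s3: (0)·(1/11) + (1)·(3/11) + (-1)·(7/11) = -4/11.
The best pure response is s1 with expected payoff 37/11.

37/11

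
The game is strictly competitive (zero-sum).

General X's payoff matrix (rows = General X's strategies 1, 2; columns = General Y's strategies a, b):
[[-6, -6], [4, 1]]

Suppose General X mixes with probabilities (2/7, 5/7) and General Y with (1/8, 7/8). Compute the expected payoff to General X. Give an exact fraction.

Against (1/8, 7/8), each row's expected payoff is 1: -6; 2: 11/8.
Taking the (2/7, 5/7)-weighted average: (2/7)·(-6) + (5/7)·(11/8) = -41/56.

-41/56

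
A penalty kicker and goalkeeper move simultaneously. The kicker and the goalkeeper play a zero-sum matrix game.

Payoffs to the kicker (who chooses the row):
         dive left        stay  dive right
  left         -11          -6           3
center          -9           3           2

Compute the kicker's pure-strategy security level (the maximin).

The worst-case payoff for each row is left: -11, center: -9.
The best of these is -9.

-9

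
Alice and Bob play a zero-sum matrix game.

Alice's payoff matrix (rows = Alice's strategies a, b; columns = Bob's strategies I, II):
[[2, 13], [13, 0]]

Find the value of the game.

169/24

Row minima are 2 and 0, so Alice's maximin is 2; column maxima are 13 and 13, so Bob's minimax is 13. These differ, so the equilibrium is in mixed strategies.
Let Alice play a with probability p. Bob is indifferent when 2p + 13(1−p) = 13p, giving p = 13/24.
Let Bob play I with probability q. Alice is indifferent when 2q + 13(1−q) = 13q, giving q = 13/24.
The value is 2·(13/24) + (13)·(11/24) = 169/24.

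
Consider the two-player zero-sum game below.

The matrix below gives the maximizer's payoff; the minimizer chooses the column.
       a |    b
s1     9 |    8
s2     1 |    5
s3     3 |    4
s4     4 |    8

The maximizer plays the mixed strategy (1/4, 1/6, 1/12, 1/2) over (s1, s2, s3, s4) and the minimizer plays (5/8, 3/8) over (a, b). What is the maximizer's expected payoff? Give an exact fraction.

Against (5/8, 3/8), each row's expected payoff is s1: 69/8; s2: 5/2; s3: 27/8; s4: 11/2.
Taking the (1/4, 1/6, 1/12, 1/2)-weighted average: (1/4)·(69/8) + (1/6)·(5/2) + (1/12)·(27/8) + (1/2)·(11/2) = 269/48.

269/48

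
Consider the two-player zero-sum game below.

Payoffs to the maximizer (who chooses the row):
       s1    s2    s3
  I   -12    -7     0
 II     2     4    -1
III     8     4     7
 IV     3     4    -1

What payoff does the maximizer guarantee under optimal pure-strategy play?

Row minima: -12, -1, 4, -1 → the maximizer's maximin is 4.
Column maxima: 8, 4, 7 → the minimizer's minimax is 4.
They coincide at (III, s2), so the value is 4.

4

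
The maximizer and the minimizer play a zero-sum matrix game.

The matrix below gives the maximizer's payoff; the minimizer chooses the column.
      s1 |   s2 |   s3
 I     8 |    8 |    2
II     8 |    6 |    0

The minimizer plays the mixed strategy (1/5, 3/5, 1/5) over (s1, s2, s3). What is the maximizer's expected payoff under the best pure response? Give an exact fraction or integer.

34/5

I: (8)·(1/5) + (8)·(3/5) + (2)·(1/5) = 34/5.
II: (8)·(1/5) + (6)·(3/5) + (0)·(1/5) = 26/5.
The best pure response is I with expected payoff 34/5.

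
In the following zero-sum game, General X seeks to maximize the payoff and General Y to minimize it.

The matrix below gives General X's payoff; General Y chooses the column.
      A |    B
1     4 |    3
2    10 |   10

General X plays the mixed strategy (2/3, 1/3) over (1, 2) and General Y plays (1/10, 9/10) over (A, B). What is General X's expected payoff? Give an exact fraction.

Against (1/10, 9/10), each row's expected payoff is 1: 31/10; 2: 10.
Taking the (2/3, 1/3)-weighted average: (2/3)·(31/10) + (1/3)·(10) = 27/5.

27/5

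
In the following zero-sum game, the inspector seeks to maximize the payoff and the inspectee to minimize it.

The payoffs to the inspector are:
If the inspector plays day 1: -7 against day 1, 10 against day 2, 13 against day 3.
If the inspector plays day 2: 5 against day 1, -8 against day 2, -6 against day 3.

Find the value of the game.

-1/5

Column day 3 is strictly dominated by day 2 for the inspectee (it gives the inspector more in every row).
The remaining 2×2 game on (day 1, day 2) × (day 1, day 2) has no saddle point. Let the inspector play day 1 with probability p; indifference gives −7p + 5(1−p) = 10p − 8(1−p), so p = 13/30.
Similarly the inspectee's optimal q on day 1 is 3/5, and the value is -7·(3/5) + (10)·(2/5) = -1/5.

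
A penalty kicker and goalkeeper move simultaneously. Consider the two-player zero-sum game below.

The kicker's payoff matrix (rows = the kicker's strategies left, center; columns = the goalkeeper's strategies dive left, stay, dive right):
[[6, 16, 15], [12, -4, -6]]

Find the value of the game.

8

Column stay is strictly dominated by dive right for the goalkeeper (it gives the kicker more in every row).
The remaining 2×2 game on (left, center) × (dive left, dive right) has no saddle point. Let the kicker play left with probability p; indifference gives 6p + 12(1−p) = 15p − 6(1−p), so p = 2/3.
Similarly the goalkeeper's optimal q on dive left is 7/9, and the value is 6·(7/9) + (15)·(2/9) = 8.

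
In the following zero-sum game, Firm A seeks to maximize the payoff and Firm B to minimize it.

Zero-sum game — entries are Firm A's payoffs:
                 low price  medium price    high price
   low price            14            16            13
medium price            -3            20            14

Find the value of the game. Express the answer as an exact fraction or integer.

235/18

Column medium price is strictly dominated by high price for Firm B (it gives Firm A more in every row).
The remaining 2×2 game on (low price, medium price) × (low price, high price) has no saddle point. Let Firm A play low price with probability p; indifference gives 14p − 3(1−p) = 13p + 14(1−p), so p = 17/18.
Similarly Firm B's optimal q on low price is 1/18, and the value is 14·(1/18) + (13)·(17/18) = 235/18.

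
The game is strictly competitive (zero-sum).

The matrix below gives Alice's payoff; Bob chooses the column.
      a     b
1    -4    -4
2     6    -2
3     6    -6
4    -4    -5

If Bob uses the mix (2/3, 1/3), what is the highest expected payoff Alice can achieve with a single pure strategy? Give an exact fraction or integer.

10/3

1: (-4)·(2/3) + (-4)·(1/3) = -4.
2: (6)·(2/3) + (-2)·(1/3) = 10/3.
3: (6)·(2/3) + (-6)·(1/3) = 2.
4: (-4)·(2/3) + (-5)·(1/3) = -13/3.
The best pure response is 2 with expected payoff 10/3.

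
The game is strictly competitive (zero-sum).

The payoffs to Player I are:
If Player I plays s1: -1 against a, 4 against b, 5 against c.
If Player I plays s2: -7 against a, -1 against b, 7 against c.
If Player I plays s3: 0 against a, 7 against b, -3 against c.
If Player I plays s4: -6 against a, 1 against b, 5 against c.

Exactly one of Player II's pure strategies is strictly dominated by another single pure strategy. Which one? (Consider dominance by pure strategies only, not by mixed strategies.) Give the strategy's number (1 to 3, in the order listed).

2

Player II prefers columns that give Player I less. Compare b with a: -1 < 4, -7 < -1, 0 < 7, -6 < 1.
So a strictly dominates b for Player II; b is strictly dominated.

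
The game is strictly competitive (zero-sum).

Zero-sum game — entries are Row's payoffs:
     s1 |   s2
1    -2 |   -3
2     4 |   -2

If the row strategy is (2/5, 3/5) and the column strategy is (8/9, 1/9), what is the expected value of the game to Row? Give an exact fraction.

52/45

Against (8/9, 1/9), each row's expected payoff is 1: -19/9; 2: 10/3.
Taking the (2/5, 3/5)-weighted average: (2/5)·(-19/9) + (3/5)·(10/3) = 52/45.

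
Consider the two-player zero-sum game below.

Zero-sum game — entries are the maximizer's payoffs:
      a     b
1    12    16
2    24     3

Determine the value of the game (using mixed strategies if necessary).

Row minima are 12 and 3, so the maximizer's maximin is 12; column maxima are 24 and 16, so the minimizer's minimax is 16. These differ, so the equilibrium is in mixed strategies.
Let the maximizer play 1 with probability p. The minimizer is indifferent when 12p + 24(1−p) = 16p + 3(1−p), giving p = 21/25.
Let the minimizer play a with probability q. The maximizer is indifferent when 12q + 16(1−q) = 24q + 3(1−q), giving q = 13/25.
The value is 12·(13/25) + (16)·(12/25) = 348/25.

348/25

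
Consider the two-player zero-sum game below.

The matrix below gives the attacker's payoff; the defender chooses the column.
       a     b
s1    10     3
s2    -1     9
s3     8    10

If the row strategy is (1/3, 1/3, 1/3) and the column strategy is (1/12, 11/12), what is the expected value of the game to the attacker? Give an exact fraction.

259/36

Against (1/12, 11/12), each row's expected payoff is s1: 43/12; s2: 49/6; s3: 59/6.
Taking the (1/3, 1/3, 1/3)-weighted average: (1/3)·(43/12) + (1/3)·(49/6) + (1/3)·(59/6) = 259/36.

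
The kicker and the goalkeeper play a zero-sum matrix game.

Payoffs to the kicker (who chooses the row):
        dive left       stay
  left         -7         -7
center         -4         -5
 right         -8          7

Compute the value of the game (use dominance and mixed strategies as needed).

-17/4

Row left is strictly dominated by row center, so the kicker never plays it.
The remaining 2×2 game on (center, right) × (dive left, stay) has no saddle point. Let the kicker play center with probability p; indifference gives −4p − 8(1−p) = −5p + 7(1−p), so p = 15/16.
Similarly the goalkeeper's optimal q on dive left is 3/4, and the value is -4·(3/4) + (-5)·(1/4) = -17/4.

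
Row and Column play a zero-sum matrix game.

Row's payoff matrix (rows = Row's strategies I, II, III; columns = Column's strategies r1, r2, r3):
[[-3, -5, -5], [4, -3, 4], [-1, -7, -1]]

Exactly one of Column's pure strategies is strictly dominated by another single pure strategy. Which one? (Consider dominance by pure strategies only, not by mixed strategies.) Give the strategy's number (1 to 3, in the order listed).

Column prefers columns that give Row less. Compare r1 with r2: -5 < -3, -3 < 4, -7 < -1.
So r2 strictly dominates r1 for Column; r1 is strictly dominated.

1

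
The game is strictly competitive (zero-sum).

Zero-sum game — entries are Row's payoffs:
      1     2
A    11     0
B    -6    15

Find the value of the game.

165/32

Row minima are 0 and -6, so Row's maximin is 0; column maxima are 11 and 15, so Column's minimax is 11. These differ, so the equilibrium is in mixed strategies.
Let Row play A with probability p. Column is indifferent when 11p − 6(1−p) = 15(1−p), giving p = 21/32.
Let Column play 1 with probability q. Row is indifferent when 11q = −6q + 15(1−q), giving q = 15/32.
The value is 11·(15/32) + (0)·(17/32) = 165/32.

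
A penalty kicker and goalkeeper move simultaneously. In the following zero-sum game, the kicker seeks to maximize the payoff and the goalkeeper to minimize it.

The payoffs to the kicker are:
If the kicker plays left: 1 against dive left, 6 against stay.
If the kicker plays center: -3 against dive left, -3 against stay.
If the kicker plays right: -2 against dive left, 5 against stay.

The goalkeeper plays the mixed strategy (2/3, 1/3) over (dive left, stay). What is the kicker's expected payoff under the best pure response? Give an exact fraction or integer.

8/3

left: (1)·(2/3) + (6)·(1/3) = 8/3.
center: (-3)·(2/3) + (-3)·(1/3) = -3.
right: (-2)·(2/3) + (5)·(1/3) = 1/3.
The best pure response is left with expected payoff 8/3.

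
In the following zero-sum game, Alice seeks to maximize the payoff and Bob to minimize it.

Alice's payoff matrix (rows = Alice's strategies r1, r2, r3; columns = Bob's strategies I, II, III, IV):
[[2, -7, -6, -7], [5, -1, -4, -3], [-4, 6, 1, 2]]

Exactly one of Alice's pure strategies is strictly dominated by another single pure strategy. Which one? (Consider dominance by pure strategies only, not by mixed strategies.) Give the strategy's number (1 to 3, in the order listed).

Compare r1 with r2: 5 > 2, -1 > -7, -4 > -6, -3 > -7.
So r2 strictly dominates r1 for Alice; r1 is strictly dominated.

1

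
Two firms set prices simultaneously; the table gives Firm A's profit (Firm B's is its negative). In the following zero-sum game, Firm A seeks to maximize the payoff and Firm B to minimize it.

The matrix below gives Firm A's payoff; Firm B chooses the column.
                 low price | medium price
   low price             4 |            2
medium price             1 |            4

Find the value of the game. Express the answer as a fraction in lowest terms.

14/5

Row minima are 2 and 1, so Firm A's maximin is 2; column maxima are 4 and 4, so Firm B's minimax is 4. These differ, so the equilibrium is in mixed strategies.
Let Firm A play low price with probability p. Firm B is indifferent when 4p + (1−p) = 2p + 4(1−p), giving p = 3/5.
Let Firm B play low price with probability q. Firm A is indifferent when 4q + 2(1−q) = q + 4(1−q), giving q = 2/5.
The value is 4·(2/5) + (2)·(3/5) = 14/5.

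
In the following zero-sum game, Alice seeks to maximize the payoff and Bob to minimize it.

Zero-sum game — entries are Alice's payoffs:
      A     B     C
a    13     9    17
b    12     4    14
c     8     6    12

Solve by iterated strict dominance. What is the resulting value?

Row b is strictly dominated by row a (13>12, 9>4, 17>14); eliminate b.
Column C is strictly dominated by A for Bob (13<17, 8<12); eliminate C.
Row c is strictly dominated by row a (13>8, 9>6); eliminate c.
Column A is strictly dominated by B for Bob (9<13); eliminate A.
Only (a, B) remains, with payoff 9.

9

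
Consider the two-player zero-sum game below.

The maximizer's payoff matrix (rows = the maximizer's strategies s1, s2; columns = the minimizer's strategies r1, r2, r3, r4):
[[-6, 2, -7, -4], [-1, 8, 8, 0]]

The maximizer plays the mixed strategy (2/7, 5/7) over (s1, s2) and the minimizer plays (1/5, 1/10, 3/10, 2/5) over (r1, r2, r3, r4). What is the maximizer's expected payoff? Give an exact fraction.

4/5

Against (1/5, 1/10, 3/10, 2/5), each row's expected payoff is s1: -47/10; s2: 3.
Taking the (2/7, 5/7)-weighted average: (2/7)·(-47/10) + (5/7)·(3) = 4/5.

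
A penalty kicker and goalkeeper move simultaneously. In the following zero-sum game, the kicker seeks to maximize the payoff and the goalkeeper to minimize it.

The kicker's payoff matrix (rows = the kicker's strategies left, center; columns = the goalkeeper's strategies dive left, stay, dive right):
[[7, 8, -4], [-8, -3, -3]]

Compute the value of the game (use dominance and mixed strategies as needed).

Column stay is strictly dominated by dive left for the goalkeeper (it gives the kicker more in every row).
The remaining 2×2 game on (left, center) × (dive left, dive right) has no saddle point. Let the kicker play left with probability p; indifference gives 7p − 8(1−p) = −4p − 3(1−p), so p = 5/16.
Similarly the goalkeeper's optimal q on dive left is 1/16, and the value is 7·(1/16) + (-4)·(15/16) = -53/16.

-53/16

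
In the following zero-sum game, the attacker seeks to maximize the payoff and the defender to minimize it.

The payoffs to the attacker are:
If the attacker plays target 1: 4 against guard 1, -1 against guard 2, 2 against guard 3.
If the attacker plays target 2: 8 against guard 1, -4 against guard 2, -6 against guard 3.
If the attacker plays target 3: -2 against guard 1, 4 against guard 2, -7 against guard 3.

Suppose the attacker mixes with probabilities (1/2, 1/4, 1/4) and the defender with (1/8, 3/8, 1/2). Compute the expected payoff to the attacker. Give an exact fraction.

-7/8

Against (1/8, 3/8, 1/2), each row's expected payoff is target 1: 9/8; target 2: -7/2; target 3: -9/4.
Taking the (1/2, 1/4, 1/4)-weighted average: (1/2)·(9/8) + (1/4)·(-7/2) + (1/4)·(-9/4) = -7/8.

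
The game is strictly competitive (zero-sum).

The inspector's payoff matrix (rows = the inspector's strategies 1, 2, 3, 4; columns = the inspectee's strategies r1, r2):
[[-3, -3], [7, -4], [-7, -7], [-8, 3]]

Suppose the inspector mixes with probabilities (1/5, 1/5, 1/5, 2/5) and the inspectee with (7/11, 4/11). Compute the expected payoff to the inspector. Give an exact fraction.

Against (7/11, 4/11), each row's expected payoff is 1: -3; 2: 3; 3: -7; 4: -4.
Taking the (1/5, 1/5, 1/5, 2/5)-weighted average: (1/5)·(-3) + (1/5)·(3) + (1/5)·(-7) + (2/5)·(-4) = -3.

-3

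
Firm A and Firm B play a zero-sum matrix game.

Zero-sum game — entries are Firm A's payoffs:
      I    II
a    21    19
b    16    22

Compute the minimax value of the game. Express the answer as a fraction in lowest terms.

Row minima are 19 and 16, so Firm A's maximin is 19; column maxima are 21 and 22, so Firm B's minimax is 21. These differ, so the equilibrium is in mixed strategies.
Let Firm A play a with probability p. Firm B is indifferent when 21p + 16(1−p) = 19p + 22(1−p), giving p = 3/4.
Let Firm B play I with probability q. Firm A is indifferent when 21q + 19(1−q) = 16q + 22(1−q), giving q = 3/8.
The value is 21·(3/8) + (19)·(5/8) = 79/4.

79/4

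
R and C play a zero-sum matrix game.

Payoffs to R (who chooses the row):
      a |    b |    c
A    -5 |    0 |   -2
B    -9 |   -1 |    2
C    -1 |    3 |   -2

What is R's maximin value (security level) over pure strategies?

-2

The worst-case payoff for each row is A: -5, B: -9, C: -2.
The best of these is -2.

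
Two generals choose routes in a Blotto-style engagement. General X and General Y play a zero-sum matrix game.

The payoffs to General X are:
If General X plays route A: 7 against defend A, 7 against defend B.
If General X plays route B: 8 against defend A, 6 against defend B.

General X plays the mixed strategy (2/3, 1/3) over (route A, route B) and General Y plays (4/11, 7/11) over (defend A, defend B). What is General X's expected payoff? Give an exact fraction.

76/11

Against (4/11, 7/11), each row's expected payoff is route A: 7; route B: 74/11.
Taking the (2/3, 1/3)-weighted average: (2/3)·(7) + (1/3)·(74/11) = 76/11.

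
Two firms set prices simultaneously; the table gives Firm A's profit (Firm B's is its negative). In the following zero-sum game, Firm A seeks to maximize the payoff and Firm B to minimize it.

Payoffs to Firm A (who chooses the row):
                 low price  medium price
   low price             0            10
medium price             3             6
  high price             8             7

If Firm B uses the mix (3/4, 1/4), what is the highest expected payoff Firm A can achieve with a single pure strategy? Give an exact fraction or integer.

31/4

low price: (0)·(3/4) + (10)·(1/4) = 5/2.
medium price: (3)·(3/4) + (6)·(1/4) = 15/4.
high price: (8)·(3/4) + (7)·(1/4) = 31/4.
The best pure response is high price with expected payoff 31/4.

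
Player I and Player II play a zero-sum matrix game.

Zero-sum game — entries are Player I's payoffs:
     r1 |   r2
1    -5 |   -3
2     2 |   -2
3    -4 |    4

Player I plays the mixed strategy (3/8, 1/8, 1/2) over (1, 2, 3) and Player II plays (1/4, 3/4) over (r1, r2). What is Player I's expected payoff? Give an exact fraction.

Against (1/4, 3/4), each row's expected payoff is 1: -7/2; 2: -1; 3: 2.
Taking the (3/8, 1/8, 1/2)-weighted average: (3/8)·(-7/2) + (1/8)·(-1) + (1/2)·(2) = -7/16.

-7/16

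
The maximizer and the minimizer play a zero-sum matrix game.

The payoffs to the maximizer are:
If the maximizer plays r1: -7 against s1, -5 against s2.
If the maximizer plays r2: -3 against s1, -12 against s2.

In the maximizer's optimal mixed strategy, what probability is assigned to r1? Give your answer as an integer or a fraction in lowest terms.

Row minima are -7 and -12, so the maximizer's maximin is -7; column maxima are -3 and -5, so the minimizer's minimax is -5. These differ, so the equilibrium is in mixed strategies.
Let the maximizer play r1 with probability p. The minimizer is indifferent when −7p − 3(1−p) = −5p − 12(1−p), giving p = 9/11.

9/11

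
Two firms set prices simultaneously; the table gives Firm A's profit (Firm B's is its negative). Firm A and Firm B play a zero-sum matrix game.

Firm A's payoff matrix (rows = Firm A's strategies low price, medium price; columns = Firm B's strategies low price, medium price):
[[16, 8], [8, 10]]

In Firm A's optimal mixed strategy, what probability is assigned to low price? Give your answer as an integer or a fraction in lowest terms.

1/5

Row minima are 8 and 8, so Firm A's maximin is 8; column maxima are 16 and 10, so Firm B's minimax is 10. These differ, so the equilibrium is in mixed strategies.
Let Firm A play low price with probability p. Firm B is indifferent when 16p + 8(1−p) = 8p + 10(1−p), giving p = 1/5.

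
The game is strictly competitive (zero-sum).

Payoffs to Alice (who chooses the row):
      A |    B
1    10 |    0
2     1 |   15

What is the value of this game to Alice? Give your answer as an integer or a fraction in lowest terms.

Row minima are 0 and 1, so Alice's maximin is 1; column maxima are 10 and 15, so Bob's minimax is 10. These differ, so the equilibrium is in mixed strategies.
Let Alice play 1 with probability p. Bob is indifferent when 10p + (1−p) = 15(1−p), giving p = 7/12.
Let Bob play A with probability q. Alice is indifferent when 10q = q + 15(1−q), giving q = 5/8.
The value is 10·(5/8) + (0)·(3/8) = 25/4.

25/4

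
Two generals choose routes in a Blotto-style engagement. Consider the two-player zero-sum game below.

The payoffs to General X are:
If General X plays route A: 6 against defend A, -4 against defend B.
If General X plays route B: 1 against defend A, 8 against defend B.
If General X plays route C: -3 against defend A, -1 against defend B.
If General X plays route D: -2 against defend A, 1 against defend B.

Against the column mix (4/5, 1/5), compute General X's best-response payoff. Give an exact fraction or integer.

route A: (6)·(4/5) + (-4)·(1/5) = 4.
route B: (1)·(4/5) + (8)·(1/5) = 12/5.
route C: (-3)·(4/5) + (-1)·(1/5) = -13/5.
route D: (-2)·(4/5) + (1)·(1/5) = -7/5.
The best pure response is route A with expected payoff 4.

4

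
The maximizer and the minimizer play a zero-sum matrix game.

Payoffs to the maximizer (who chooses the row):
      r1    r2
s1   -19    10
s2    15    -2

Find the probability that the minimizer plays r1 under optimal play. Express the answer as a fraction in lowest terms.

Row minima are -19 and -2, so the maximizer's maximin is -2; column maxima are 15 and 10, so the minimizer's minimax is 10. These differ, so the equilibrium is in mixed strategies.
Let the minimizer play r1 with probability q. The maximizer is indifferent when −19q + 10(1−q) = 15q − 2(1−q), giving q = 6/23.

6/23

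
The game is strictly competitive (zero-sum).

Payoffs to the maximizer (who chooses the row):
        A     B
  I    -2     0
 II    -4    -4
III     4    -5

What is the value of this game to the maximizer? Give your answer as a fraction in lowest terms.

-10/11

Row II is strictly dominated by row I, so the maximizer never plays it.
The remaining 2×2 game on (I, III) × (A, B) has no saddle point. Let the maximizer play I with probability p; indifference gives −2p + 4(1−p) = −5(1−p), so p = 9/11.
Similarly the minimizer's optimal q on A is 5/11, and the value is -2·(5/11) + (0)·(6/11) = -10/11.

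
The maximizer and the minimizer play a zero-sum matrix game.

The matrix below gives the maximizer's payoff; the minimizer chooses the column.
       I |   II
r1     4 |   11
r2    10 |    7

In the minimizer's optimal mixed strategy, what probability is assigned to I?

Row minima are 4 and 7, so the maximizer's maximin is 7; column maxima are 10 and 11, so the minimizer's minimax is 10. These differ, so the equilibrium is in mixed strategies.
Let the minimizer play I with probability q. The maximizer is indifferent when 4q + 11(1−q) = 10q + 7(1−q), giving q = 2/5.

2/5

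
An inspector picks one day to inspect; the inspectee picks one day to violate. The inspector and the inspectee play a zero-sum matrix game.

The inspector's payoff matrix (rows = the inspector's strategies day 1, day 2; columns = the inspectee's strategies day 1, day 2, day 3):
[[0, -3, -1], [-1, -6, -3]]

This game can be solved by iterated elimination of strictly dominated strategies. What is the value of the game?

Column day 1 is strictly dominated by day 2 for the inspectee (-3<0, -6<-1); eliminate day 1.
Column day 3 is strictly dominated by day 2 for the inspectee (-3<-1, -6<-3); eliminate day 3.
Row day 2 is strictly dominated by row day 1 (-3>-6); eliminate day 2.
Only (day 1, day 2) remains, with payoff -3.

-3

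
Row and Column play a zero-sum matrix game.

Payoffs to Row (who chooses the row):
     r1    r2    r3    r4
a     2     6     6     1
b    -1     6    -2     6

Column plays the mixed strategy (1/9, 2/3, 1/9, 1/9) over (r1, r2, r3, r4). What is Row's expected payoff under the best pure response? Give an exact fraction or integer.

a: (2)·(1/9) + (6)·(2/3) + (6)·(1/9) + (1)·(1/9) = 5.
b: (-1)·(1/9) + (6)·(2/3) + (-2)·(1/9) + (6)·(1/9) = 13/3.
The best pure response is a with expected payoff 5.

5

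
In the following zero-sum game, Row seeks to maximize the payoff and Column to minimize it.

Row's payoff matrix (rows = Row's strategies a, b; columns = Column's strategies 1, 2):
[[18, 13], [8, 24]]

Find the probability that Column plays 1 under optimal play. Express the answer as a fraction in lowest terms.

Row minima are 13 and 8, so Row's maximin is 13; column maxima are 18 and 24, so Column's minimax is 18. These differ, so the equilibrium is in mixed strategies.
Let Column play 1 with probability q. Row is indifferent when 18q + 13(1−q) = 8q + 24(1−q), giving q = 11/21.

11/21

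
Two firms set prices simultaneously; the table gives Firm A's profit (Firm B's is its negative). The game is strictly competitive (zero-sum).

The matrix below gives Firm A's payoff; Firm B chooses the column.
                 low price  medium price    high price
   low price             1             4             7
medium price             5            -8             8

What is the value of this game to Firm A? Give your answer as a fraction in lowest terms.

7/4

Column high price is strictly dominated by low price for Firm B (it gives Firm A more in every row).
The remaining 2×2 game on (low price, medium price) × (low price, medium price) has no saddle point. Let Firm A play low price with probability p; indifference gives p + 5(1−p) = 4p − 8(1−p), so p = 13/16.
Similarly Firm B's optimal q on low price is 3/4, and the value is 1·(3/4) + (4)·(1/4) = 7/4.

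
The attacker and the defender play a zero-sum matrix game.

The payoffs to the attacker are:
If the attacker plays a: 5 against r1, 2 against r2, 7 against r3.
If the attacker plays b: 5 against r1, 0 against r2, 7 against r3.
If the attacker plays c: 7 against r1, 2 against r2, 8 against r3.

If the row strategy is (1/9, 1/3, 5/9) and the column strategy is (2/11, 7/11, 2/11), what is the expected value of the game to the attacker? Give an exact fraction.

10/3

Against (2/11, 7/11, 2/11), each row's expected payoff is a: 38/11; b: 24/11; c: 4.
Taking the (1/9, 1/3, 5/9)-weighted average: (1/9)·(38/11) + (1/3)·(24/11) + (5/9)·(4) = 10/3.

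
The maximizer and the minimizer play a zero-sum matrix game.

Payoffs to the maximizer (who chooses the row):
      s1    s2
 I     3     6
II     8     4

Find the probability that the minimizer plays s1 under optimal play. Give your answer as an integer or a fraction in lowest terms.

Row minima are 3 and 4, so the maximizer's maximin is 4; column maxima are 8 and 6, so the minimizer's minimax is 6. These differ, so the equilibrium is in mixed strategies.
Let the minimizer play s1 with probability q. The maximizer is indifferent when 3q + 6(1−q) = 8q + 4(1−q), giving q = 2/7.

2/7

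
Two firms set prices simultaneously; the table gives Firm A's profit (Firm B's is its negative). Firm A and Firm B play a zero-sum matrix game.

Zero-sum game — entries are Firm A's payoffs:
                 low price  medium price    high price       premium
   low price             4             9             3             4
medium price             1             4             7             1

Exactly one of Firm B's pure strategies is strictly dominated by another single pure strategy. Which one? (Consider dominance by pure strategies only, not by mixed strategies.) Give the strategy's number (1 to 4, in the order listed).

2

Firm B prefers columns that give Firm A less. Compare medium price with low price: 4 < 9, 1 < 4.
So low price strictly dominates medium price for Firm B; medium price is strictly dominated.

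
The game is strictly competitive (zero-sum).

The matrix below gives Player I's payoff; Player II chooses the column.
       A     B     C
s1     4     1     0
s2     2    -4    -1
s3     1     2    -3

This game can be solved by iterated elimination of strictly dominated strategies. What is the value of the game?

0

Row s2 is strictly dominated by row s1 (4>2, 1>-4, 0>-1); eliminate s2.
Column B is strictly dominated by C for Player II (0<1, -3<2); eliminate B.
Row s3 is strictly dominated by row s1 (4>1, 0>-3); eliminate s3.
Column A is strictly dominated by C for Player II (0<4); eliminate A.
Only (s1, C) remains, with payoff 0.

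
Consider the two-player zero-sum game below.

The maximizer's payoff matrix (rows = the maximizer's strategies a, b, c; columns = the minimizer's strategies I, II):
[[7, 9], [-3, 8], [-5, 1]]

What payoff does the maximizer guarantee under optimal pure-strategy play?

Row minima: 7, -3, -5 → the maximizer's maximin is 7.
Column maxima: 7, 9 → the minimizer's minimax is 7.
They coincide at (a, I), so the value is 7.

7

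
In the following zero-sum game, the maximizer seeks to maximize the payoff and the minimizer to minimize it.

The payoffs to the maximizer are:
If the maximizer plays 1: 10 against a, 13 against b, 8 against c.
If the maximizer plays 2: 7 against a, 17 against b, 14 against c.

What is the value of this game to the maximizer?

Column b is strictly dominated by c for the minimizer (it gives the maximizer more in every row).
The remaining 2×2 game on (1, 2) × (a, c) has no saddle point. Let the maximizer play 1 with probability p; indifference gives 10p + 7(1−p) = 8p + 14(1−p), so p = 7/9.
Similarly the minimizer's optimal q on a is 2/3, and the value is 10·(2/3) + (8)·(1/3) = 28/3.

28/3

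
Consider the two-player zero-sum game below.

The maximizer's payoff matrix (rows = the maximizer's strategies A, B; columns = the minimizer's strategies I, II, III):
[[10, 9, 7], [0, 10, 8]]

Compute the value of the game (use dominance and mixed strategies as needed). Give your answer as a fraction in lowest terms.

Column II is strictly dominated by III for the minimizer (it gives the maximizer more in every row).
The remaining 2×2 game on (A, B) × (I, III) has no saddle point. Let the maximizer play A with probability p; indifference gives 10p = 7p + 8(1−p), so p = 8/11.
Similarly the minimizer's optimal q on I is 1/11, and the value is 10·(1/11) + (7)·(10/11) = 80/11.

80/11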